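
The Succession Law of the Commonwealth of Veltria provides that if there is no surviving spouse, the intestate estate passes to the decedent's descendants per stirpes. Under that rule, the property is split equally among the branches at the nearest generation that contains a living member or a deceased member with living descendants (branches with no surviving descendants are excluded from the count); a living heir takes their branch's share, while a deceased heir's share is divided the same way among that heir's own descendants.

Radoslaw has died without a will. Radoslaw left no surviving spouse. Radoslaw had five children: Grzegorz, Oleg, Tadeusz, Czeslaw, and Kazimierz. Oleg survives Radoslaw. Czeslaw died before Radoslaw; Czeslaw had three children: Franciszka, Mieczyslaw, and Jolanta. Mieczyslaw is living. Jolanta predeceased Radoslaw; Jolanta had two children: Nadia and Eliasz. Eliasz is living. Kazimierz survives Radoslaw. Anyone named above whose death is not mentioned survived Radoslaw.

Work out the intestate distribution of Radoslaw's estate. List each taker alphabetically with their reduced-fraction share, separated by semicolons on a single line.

There is no surviving spouse, so the entire estate passes to Radoslaw's descendants per stirpes.
The estate is divided into 5 equal shares of 1/5 among Grzegorz, Oleg, Tadeusz, Czeslaw, Kazimierz.
Grzegorz is living and takes 1/5.
Oleg is living and takes 1/5.
Tadeusz is living and takes 1/5.
Czeslaw predeceased; the 1/5 allotted to Czeslaw's branch passes to Czeslaw's issue by representation.
The 1/5 is divided into 3 equal shares of 1/15 among Franciszka, Mieczyslaw, Jolanta.
Franciszka is living and takes 1/15.
Mieczyslaw is living and takes 1/15.
Jolanta predeceased; the 1/15 allotted to Jolanta's branch passes to Jolanta's issue by representation.
The 1/15 is divided into 2 equal shares of 1/30 among Nadia, Eliasz.
Nadia is living and takes 1/30.
Eliasz is living and takes 1/30.
Kazimierz is living and takes 1/5.

Eliasz 1/30; Franciszka 1/15; Grzegorz 1/5; Kazimierz 1/5; Mieczyslaw 1/15; Nadia 1/30; Oleg 1/5; Tadeusz 1/5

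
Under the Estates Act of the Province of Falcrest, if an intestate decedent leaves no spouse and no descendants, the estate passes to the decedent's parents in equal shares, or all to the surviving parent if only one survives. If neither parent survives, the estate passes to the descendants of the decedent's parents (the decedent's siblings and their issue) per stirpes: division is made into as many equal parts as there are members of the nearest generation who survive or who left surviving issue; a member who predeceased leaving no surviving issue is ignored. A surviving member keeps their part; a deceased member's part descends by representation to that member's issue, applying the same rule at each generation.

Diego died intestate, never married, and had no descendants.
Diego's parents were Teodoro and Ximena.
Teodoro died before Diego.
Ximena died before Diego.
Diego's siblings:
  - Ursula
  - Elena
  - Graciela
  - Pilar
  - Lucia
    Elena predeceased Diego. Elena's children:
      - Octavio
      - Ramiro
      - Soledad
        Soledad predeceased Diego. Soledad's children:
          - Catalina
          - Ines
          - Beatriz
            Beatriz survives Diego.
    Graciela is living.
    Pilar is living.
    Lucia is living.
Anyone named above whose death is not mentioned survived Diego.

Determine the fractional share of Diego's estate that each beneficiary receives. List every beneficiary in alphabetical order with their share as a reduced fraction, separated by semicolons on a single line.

Beatriz 1/45; Catalina 1/45; Graciela 1/5; Ines 1/45; Lucia 1/5; Octavio 1/15; Pilar 1/5; Ramiro 1/15; Ursula 1/5

Neither parent survives and there are no descendants, so the estate passes to Diego's siblings and their issue per stirpes.
The estate is divided into 5 equal shares of 1/5 among Ursula, Elena, Graciela, Pilar, Lucia.
Ursula is living and takes 1/5.
Elena predeceased; the 1/5 allotted to Elena's branch passes to Elena's issue by representation.
The 1/5 is divided into 3 equal shares of 1/15 among Octavio, Ramiro, Soledad.
Octavio is living and takes 1/15.
Ramiro is living and takes 1/15.
Soledad predeceased; the 1/15 allotted to Soledad's branch passes to Soledad's issue by representation.
The 1/15 is divided into 3 equal shares of 1/45 among Catalina, Ines, Beatriz.
Catalina is living and takes 1/45.
Ines is living and takes 1/45.
Beatriz is living and takes 1/45.
Graciela is living and takes 1/5.
Pilar is living and takes 1/5.
Lucia is living and takes 1/5.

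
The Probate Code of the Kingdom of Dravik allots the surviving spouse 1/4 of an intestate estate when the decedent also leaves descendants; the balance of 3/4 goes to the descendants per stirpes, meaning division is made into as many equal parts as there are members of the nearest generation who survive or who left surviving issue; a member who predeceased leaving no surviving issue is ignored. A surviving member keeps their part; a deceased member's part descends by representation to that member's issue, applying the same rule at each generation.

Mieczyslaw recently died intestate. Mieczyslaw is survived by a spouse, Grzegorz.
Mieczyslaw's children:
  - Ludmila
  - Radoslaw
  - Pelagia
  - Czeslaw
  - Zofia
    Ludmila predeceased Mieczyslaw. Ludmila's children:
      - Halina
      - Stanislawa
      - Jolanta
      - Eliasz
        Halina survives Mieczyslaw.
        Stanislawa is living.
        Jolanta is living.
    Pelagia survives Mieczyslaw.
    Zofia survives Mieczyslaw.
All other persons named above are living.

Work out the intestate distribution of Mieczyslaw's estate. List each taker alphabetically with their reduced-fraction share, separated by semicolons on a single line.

Czeslaw 3/20; Eliasz 3/80; Grzegorz 1/4; Halina 3/80; Jolanta 3/80; Pelagia 3/20; Radoslaw 3/20; Stanislawa 3/80; Zofia 3/20

Grzegorz, as surviving spouse, takes 1/4.
The remaining 3/4 passes to Mieczyslaw's descendants per stirpes.
The 3/4 is divided into 5 equal shares of 3/20 among Ludmila, Radoslaw, Pelagia, Czeslaw, Zofia.
Ludmila predeceased; the 3/20 allotted to Ludmila's branch passes to Ludmila's issue by representation.
The 3/20 is divided into 4 equal shares of 3/80 among Halina, Stanislawa, Jolanta, Eliasz.
Halina is living and takes 3/80.
Stanislawa is living and takes 3/80.
Jolanta is living and takes 3/80.
Eliasz is living and takes 3/80.
Radoslaw is living and takes 3/20.
Pelagia is living and takes 3/20.
Czeslaw is living and takes 3/20.
Zofia is living and takes 3/20.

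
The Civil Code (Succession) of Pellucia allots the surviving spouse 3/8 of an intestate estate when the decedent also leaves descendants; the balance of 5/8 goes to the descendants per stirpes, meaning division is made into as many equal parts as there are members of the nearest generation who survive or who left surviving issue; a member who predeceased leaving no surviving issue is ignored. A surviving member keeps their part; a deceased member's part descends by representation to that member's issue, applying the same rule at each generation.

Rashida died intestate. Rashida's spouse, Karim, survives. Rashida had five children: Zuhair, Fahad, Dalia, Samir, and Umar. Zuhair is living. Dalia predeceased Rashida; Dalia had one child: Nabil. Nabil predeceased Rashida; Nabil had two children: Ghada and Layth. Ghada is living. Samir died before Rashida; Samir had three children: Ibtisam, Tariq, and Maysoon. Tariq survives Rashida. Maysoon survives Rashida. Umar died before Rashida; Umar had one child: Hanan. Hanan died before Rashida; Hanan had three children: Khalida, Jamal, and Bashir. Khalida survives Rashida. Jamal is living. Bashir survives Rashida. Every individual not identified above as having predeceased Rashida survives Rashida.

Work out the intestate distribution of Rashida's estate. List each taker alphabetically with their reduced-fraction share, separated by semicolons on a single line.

Bashir 1/24; Fahad 1/8; Ghada 1/16; Ibtisam 1/24; Jamal 1/24; Karim 3/8; Khalida 1/24; Layth 1/16; Maysoon 1/24; Tariq 1/24; Zuhair 1/8

Karim, as surviving spouse, takes 3/8.
The remaining 5/8 passes to Rashida's descendants per stirpes.
The 5/8 is divided into 5 equal shares of 1/8 among Zuhair, Fahad, Dalia, Samir, Umar.
Zuhair is living and takes 1/8.
Fahad is living and takes 1/8.
Dalia predeceased; the 1/8 allotted to Dalia's branch passes to Dalia's issue by representation.
Nabil's line is the sole branch at this level, so the full 1/8 passes to Nabil's issue by representation.
The 1/8 is divided into 2 equal shares of 1/16 among Ghada, Layth.
Ghada is living and takes 1/16.
Layth is living and takes 1/16.
Samir predeceased; the 1/8 allotted to Samir's branch passes to Samir's issue by representation.
The 1/8 is divided into 3 equal shares of 1/24 among Ibtisam, Tariq, Maysoon.
Ibtisam is living and takes 1/24.
Tariq is living and takes 1/24.
Maysoon is living and takes 1/24.
Umar predeceased; the 1/8 allotted to Umar's branch passes to Umar's issue by representation.
Hanan's line is the sole branch at this level, so the full 1/8 passes to Hanan's issue by representation.
The 1/8 is divided into 3 equal shares of 1/24 among Khalida, Jamal, Bashir.
Khalida is living and takes 1/24.
Jamal is living and takes 1/24.
Bashir is living and takes 1/24.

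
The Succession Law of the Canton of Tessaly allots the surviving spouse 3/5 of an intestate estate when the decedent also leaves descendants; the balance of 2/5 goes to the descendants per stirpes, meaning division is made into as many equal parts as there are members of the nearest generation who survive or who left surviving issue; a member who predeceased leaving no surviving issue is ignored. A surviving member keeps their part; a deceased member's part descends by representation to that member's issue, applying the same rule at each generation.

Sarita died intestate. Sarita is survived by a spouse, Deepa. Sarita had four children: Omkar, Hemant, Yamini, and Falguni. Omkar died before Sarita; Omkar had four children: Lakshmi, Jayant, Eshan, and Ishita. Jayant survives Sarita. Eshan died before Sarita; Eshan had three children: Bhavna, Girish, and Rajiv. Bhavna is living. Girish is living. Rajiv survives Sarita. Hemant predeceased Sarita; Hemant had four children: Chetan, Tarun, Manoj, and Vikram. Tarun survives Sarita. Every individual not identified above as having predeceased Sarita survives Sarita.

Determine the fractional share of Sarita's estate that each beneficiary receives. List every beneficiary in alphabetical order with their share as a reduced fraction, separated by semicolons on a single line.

Bhavna 1/120; Chetan 1/40; Deepa 3/5; Falguni 1/10; Girish 1/120; Ishita 1/40; Jayant 1/40; Lakshmi 1/40; Manoj 1/40; Rajiv 1/120; Tarun 1/40; Vikram 1/40; Yamini 1/10

Deepa, as surviving spouse, takes 3/5.
The remaining 2/5 passes to Sarita's descendants per stirpes.
The 2/5 is divided into 4 equal shares of 1/10 among Omkar, Hemant, Yamini, Falguni.
Omkar predeceased; the 1/10 allotted to Omkar's branch passes to Omkar's issue by representation.
The 1/10 is divided into 4 equal shares of 1/40 among Lakshmi, Jayant, Eshan, Ishita.
Lakshmi is living and takes 1/40.
Jayant is living and takes 1/40.
Eshan predeceased; the 1/40 allotted to Eshan's branch passes to Eshan's issue by representation.
The 1/40 is divided into 3 equal shares of 1/120 among Bhavna, Girish, Rajiv.
Bhavna is living and takes 1/120.
Girish is living and takes 1/120.
Rajiv is living and takes 1/120.
Ishita is living and takes 1/40.
Hemant predeceased; the 1/10 allotted to Hemant's branch passes to Hemant's issue by representation.
The 1/10 is divided into 4 equal shares of 1/40 among Chetan, Tarun, Manoj, Vikram.
Chetan is living and takes 1/40.
Tarun is living and takes 1/40.
Manoj is living and takes 1/40.
Vikram is living and takes 1/40.
Yamini is living and takes 1/10.
Falguni is living and takes 1/10.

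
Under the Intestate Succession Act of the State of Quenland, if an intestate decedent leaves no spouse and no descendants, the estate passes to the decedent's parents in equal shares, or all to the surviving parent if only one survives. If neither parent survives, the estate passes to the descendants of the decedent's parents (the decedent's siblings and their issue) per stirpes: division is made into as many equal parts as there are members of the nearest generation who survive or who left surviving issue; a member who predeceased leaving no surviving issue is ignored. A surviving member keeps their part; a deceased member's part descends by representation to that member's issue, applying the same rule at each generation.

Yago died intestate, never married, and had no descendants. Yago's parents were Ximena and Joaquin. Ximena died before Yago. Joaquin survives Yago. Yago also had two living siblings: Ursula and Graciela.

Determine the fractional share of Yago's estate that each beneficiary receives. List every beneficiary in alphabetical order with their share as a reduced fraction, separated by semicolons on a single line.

Only one parent, Joaquin, survives, so Joaquin takes the entire estate. The siblings take nothing because a surviving parent has priority.

Joaquin 1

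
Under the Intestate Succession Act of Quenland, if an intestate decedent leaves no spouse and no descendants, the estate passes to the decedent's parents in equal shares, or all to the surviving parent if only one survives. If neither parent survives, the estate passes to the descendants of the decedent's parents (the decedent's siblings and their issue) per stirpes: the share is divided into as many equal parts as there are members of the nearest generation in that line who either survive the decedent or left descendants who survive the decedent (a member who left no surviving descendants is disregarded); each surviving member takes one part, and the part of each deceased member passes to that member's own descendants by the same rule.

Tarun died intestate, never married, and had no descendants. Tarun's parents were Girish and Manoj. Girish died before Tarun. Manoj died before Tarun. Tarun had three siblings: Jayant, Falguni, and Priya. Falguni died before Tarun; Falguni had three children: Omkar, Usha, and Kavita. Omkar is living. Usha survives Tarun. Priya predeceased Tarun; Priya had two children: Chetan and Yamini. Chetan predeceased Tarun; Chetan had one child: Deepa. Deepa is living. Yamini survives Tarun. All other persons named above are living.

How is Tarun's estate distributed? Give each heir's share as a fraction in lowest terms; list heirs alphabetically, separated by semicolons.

Neither parent survives and there are no descendants, so the estate passes to Tarun's siblings and their issue per stirpes.
The estate is divided into 3 equal shares of 1/3 among Jayant, Falguni, Priya.
Jayant is living and takes 1/3.
Falguni predeceased; the 1/3 allotted to Falguni's branch passes to Falguni's issue by representation.
The 1/3 is divided into 3 equal shares of 1/9 among Omkar, Usha, Kavita.
Omkar is living and takes 1/9.
Usha is living and takes 1/9.
Kavita is living and takes 1/9.
Priya predeceased; the 1/3 allotted to Priya's branch passes to Priya's issue by representation.
The 1/3 is divided into 2 equal shares of 1/6 among Chetan, Yamini.
Chetan predeceased; the 1/6 allotted to Chetan's branch passes to Chetan's issue by representation.
Deepa is the sole taker at this level and receives the full 1/6.
Yamini is living and takes 1/6.

Deepa 1/6; Jayant 1/3; Kavita 1/9; Omkar 1/9; Usha 1/9; Yamini 1/6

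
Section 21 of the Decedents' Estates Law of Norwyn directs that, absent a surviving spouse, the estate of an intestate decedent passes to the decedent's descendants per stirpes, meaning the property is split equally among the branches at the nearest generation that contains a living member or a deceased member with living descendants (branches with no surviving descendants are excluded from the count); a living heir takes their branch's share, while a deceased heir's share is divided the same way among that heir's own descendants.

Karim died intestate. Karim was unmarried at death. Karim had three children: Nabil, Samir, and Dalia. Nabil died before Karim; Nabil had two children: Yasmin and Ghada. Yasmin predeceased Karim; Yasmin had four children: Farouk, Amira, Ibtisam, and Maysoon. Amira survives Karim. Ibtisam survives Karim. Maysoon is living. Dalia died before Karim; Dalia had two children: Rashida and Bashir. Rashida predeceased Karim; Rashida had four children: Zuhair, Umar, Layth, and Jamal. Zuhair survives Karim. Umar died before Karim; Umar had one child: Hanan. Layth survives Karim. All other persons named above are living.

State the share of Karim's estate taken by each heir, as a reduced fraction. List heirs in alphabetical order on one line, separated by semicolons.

There is no surviving spouse, so the entire estate passes to Karim's descendants per stirpes.
The estate is divided into 3 equal shares of 1/3 among Nabil, Samir, Dalia.
Nabil predeceased; the 1/3 allotted to Nabil's branch passes to Nabil's issue by representation.
The 1/3 is divided into 2 equal shares of 1/6 among Yasmin, Ghada.
Yasmin predeceased; the 1/6 allotted to Yasmin's branch passes to Yasmin's issue by representation.
The 1/6 is divided into 4 equal shares of 1/24 among Farouk, Amira, Ibtisam, Maysoon.
Farouk is living and takes 1/24.
Amira is living and takes 1/24.
Ibtisam is living and takes 1/24.
Maysoon is living and takes 1/24.
Ghada is living and takes 1/6.
Samir is living and takes 1/3.
Dalia predeceased; the 1/3 allotted to Dalia's branch passes to Dalia's issue by representation.
The 1/3 is divided into 2 equal shares of 1/6 among Rashida, Bashir.
Rashida predeceased; the 1/6 allotted to Rashida's branch passes to Rashida's issue by representation.
The 1/6 is divided into 4 equal shares of 1/24 among Zuhair, Umar, Layth, Jamal.
Zuhair is living and takes 1/24.
Umar predeceased; the 1/24 allotted to Umar's branch passes to Umar's issue by representation.
Hanan is the sole taker at this level and receives the full 1/24.
Layth is living and takes 1/24.
Jamal is living and takes 1/24.
Bashir is living and takes 1/6.

Amira 1/24; Bashir 1/6; Farouk 1/24; Ghada 1/6; Hanan 1/24; Ibtisam 1/24; Jamal 1/24; Layth 1/24; Maysoon 1/24; Samir 1/3; Zuhair 1/24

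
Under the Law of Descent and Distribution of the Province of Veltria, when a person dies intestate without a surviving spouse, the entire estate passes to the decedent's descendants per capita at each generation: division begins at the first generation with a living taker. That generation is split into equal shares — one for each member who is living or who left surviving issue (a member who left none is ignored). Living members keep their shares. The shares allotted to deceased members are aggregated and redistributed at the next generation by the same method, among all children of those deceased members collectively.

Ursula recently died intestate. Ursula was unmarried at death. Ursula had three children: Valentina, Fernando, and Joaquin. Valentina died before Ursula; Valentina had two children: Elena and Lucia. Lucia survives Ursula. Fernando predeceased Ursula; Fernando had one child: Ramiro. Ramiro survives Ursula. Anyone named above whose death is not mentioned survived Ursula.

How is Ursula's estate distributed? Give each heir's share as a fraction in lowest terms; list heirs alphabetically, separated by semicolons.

There is no surviving spouse, so the entire estate passes to Ursula's descendants per capita at each generation.
At generation 1 (Valentina, Fernando, Joaquin) there are 3 shares of (1)/3 = 1/3 each.
Living: Joaquin — each takes 1/3.
Deceased: Valentina and Fernando. Their combined 2/3 is pooled and carried to generation 2.
At generation 2 (Elena, Lucia, Ramiro) there are 3 shares of (2/3)/3 = 2/9 each.
Living: Elena, Lucia, and Ramiro — each takes 2/9.

Elena 2/9; Joaquin 1/3; Lucia 2/9; Ramiro 2/9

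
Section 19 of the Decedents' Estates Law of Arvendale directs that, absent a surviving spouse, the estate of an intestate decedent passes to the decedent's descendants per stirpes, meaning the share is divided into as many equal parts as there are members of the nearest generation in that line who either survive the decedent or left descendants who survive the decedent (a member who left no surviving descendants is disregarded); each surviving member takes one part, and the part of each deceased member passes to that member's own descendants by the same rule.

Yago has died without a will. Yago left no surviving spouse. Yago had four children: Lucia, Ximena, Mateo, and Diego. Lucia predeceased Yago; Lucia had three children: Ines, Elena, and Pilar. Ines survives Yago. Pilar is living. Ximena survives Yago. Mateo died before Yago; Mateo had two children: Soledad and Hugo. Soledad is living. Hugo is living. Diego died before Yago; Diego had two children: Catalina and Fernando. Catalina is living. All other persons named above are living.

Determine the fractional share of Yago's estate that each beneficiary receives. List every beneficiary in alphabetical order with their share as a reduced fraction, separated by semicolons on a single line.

Catalina 1/8; Elena 1/12; Fernando 1/8; Hugo 1/8; Ines 1/12; Pilar 1/12; Soledad 1/8; Ximena 1/4

There is no surviving spouse, so the entire estate passes to Yago's descendants per stirpes.
The estate is divided into 4 equal shares of 1/4 among Lucia, Ximena, Mateo, Diego.
Lucia predeceased; the 1/4 allotted to Lucia's branch passes to Lucia's issue by representation.
The 1/4 is divided into 3 equal shares of 1/12 among Ines, Elena, Pilar.
Ines is living and takes 1/12.
Elena is living and takes 1/12.
Pilar is living and takes 1/12.
Ximena is living and takes 1/4.
Mateo predeceased; the 1/4 allotted to Mateo's branch passes to Mateo's issue by representation.
The 1/4 is divided into 2 equal shares of 1/8 among Soledad, Hugo.
Soledad is living and takes 1/8.
Hugo is living and takes 1/8.
Diego predeceased; the 1/4 allotted to Diego's branch passes to Diego's issue by representation.
The 1/4 is divided into 2 equal shares of 1/8 among Catalina, Fernando.
Catalina is living and takes 1/8.
Fernando is living and takes 1/8.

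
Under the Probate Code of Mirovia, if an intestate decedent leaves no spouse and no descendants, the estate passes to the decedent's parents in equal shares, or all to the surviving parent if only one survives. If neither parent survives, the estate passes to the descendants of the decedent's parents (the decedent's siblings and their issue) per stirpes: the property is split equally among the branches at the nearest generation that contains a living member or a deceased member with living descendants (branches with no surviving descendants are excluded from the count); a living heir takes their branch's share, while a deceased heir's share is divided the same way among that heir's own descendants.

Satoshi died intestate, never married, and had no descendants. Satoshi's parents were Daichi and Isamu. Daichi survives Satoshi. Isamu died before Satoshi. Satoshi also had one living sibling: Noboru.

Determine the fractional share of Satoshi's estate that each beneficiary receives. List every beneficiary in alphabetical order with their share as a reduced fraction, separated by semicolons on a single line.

Daichi 1

Only one parent, Daichi, survives, so Daichi takes the entire estate. The siblings take nothing because a surviving parent has priority.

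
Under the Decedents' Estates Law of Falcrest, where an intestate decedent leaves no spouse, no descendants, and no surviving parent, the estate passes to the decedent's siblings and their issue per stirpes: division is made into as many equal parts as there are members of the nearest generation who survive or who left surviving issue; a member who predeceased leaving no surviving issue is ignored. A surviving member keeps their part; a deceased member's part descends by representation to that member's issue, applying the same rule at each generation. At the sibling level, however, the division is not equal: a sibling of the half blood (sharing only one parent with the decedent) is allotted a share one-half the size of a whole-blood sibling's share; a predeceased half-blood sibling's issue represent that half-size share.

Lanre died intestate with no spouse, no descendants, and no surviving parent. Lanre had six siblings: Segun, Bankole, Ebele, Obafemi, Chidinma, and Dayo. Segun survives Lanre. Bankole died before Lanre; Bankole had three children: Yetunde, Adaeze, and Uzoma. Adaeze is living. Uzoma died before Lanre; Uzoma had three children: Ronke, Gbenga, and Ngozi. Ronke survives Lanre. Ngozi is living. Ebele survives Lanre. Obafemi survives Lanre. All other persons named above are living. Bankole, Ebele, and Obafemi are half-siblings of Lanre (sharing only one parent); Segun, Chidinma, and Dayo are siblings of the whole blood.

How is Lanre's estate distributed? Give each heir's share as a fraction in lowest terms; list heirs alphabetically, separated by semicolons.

No spouse, descendants, or parent survives, so the estate passes to Lanre's siblings per stirpes.
Half-blood siblings count for one-half the weight of whole-blood siblings at the initial division.
Dividing 1 in proportion to weights (total weight 9/2): Segun (weight 1) → 2/9; Bankole (weight 1/2) → 1/9; Ebele (weight 1/2) → 1/9; Obafemi (weight 1/2) → 1/9; Chidinma (weight 1) → 2/9; Dayo (weight 1) → 2/9.
Segun is living and takes 2/9.
Bankole predeceased; the 1/9 allotted to Bankole's branch passes to Bankole's issue by representation.
The 1/9 is divided into 3 equal shares of 1/27 among Yetunde, Adaeze, Uzoma.
Yetunde is living and takes 1/27.
Adaeze is living and takes 1/27.
Uzoma predeceased; the 1/27 allotted to Uzoma's branch passes to Uzoma's issue by representation.
The 1/27 is divided into 3 equal shares of 1/81 among Ronke, Gbenga, Ngozi.
Ronke is living and takes 1/81.
Gbenga is living and takes 1/81.
Ngozi is living and takes 1/81.
Ebele is living and takes 1/9.
Obafemi is living and takes 1/9.
Chidinma is living and takes 2/9.
Dayo is living and takes 2/9.

Adaeze 1/27; Chidinma 2/9; Dayo 2/9; Ebele 1/9; Gbenga 1/81; Ngozi 1/81; Obafemi 1/9; Ronke 1/81; Segun 2/9; Yetunde 1/27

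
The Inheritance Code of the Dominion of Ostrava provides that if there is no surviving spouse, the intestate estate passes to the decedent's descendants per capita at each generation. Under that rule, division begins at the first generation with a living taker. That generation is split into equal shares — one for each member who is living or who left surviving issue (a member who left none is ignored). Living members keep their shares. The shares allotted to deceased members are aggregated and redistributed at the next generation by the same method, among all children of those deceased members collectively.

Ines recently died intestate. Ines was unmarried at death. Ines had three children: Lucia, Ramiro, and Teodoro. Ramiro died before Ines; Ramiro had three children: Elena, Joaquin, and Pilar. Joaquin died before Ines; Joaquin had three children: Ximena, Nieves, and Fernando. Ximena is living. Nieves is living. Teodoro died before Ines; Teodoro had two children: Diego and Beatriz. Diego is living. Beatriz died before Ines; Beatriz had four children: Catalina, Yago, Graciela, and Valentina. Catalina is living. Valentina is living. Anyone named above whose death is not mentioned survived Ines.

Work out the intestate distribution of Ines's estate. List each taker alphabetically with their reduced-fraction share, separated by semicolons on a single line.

There is no surviving spouse, so the entire estate passes to Ines's descendants per capita at each generation.
At generation 1 (Lucia, Ramiro, Teodoro) there are 3 shares of (1)/3 = 1/3 each.
Living: Lucia — each takes 1/3.
Deceased: Ramiro and Teodoro. Their combined 2/3 is pooled and carried to generation 2.
At generation 2 (Elena, Joaquin, Pilar, Diego, Beatriz) there are 5 shares of (2/3)/5 = 2/15 each.
Living: Elena, Pilar, and Diego — each takes 2/15.
Deceased: Joaquin and Beatriz. Their combined 4/15 is pooled and carried to generation 3.
At generation 3 (Ximena, Nieves, Fernando, Catalina, Yago, Graciela, Valentina) there are 7 shares of (4/15)/7 = 4/105 each.
Living: Ximena, Nieves, Fernando, Catalina, Yago, Graciela, and Valentina — each takes 4/105.

Catalina 4/105; Diego 2/15; Elena 2/15; Fernando 4/105; Graciela 4/105; Lucia 1/3; Nieves 4/105; Pilar 2/15; Valentina 4/105; Ximena 4/105; Yago 4/105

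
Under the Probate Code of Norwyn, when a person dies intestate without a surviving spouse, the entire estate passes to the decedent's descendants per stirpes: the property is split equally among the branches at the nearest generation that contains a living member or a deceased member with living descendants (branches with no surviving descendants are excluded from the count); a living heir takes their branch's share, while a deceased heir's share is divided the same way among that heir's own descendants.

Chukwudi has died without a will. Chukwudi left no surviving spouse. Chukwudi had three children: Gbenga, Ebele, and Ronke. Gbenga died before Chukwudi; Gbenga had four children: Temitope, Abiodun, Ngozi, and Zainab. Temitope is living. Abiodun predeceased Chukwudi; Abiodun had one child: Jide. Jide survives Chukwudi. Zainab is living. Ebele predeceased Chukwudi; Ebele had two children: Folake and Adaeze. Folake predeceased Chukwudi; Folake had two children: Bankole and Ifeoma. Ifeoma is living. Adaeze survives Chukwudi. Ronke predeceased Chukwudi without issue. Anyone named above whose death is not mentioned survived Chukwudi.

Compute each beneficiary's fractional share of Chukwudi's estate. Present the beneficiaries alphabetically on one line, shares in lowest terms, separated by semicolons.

Adaeze 1/4; Bankole 1/8; Ifeoma 1/8; Jide 1/8; Ngozi 1/8; Temitope 1/8; Zainab 1/8

There is no surviving spouse, so the entire estate passes to Chukwudi's descendants per stirpes.
Ronke left no surviving issue, so that branch lapses and is disregarded.
The estate is divided into 2 equal shares of 1/2 among Gbenga, Ebele.
Gbenga predeceased; the 1/2 allotted to Gbenga's branch passes to Gbenga's issue by representation.
The 1/2 is divided into 4 equal shares of 1/8 among Temitope, Abiodun, Ngozi, Zainab.
Temitope is living and takes 1/8.
Abiodun predeceased; the 1/8 allotted to Abiodun's branch passes to Abiodun's issue by representation.
Jide is the sole taker at this level and receives the full 1/8.
Ngozi is living and takes 1/8.
Zainab is living and takes 1/8.
Ebele predeceased; the 1/2 allotted to Ebele's branch passes to Ebele's issue by representation.
The 1/2 is divided into 2 equal shares of 1/4 among Folake, Adaeze.
Folake predeceased; the 1/4 allotted to Folake's branch passes to Folake's issue by representation.
The 1/4 is divided into 2 equal shares of 1/8 among Bankole, Ifeoma.
Bankole is living and takes 1/8.
Ifeoma is living and takes 1/8.
Adaeze is living and takes 1/4.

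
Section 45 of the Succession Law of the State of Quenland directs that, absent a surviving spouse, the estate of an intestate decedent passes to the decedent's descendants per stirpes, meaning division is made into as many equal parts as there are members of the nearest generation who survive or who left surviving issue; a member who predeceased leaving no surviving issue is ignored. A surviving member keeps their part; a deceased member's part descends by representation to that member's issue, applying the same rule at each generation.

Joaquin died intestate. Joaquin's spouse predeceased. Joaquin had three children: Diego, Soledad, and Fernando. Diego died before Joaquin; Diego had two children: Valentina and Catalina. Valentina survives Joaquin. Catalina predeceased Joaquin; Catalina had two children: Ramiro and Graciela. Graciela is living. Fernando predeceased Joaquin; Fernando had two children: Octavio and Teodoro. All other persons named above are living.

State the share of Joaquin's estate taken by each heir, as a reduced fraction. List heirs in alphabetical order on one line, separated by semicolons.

There is no surviving spouse, so the entire estate passes to Joaquin's descendants per stirpes.
The estate is divided into 3 equal shares of 1/3 among Diego, Soledad, Fernando.
Diego predeceased; the 1/3 allotted to Diego's branch passes to Diego's issue by representation.
The 1/3 is divided into 2 equal shares of 1/6 among Valentina, Catalina.
Valentina is living and takes 1/6.
Catalina predeceased; the 1/6 allotted to Catalina's branch passes to Catalina's issue by representation.
The 1/6 is divided into 2 equal shares of 1/12 among Ramiro, Graciela.
Ramiro is living and takes 1/12.
Graciela is living and takes 1/12.
Soledad is living and takes 1/3.
Fernando predeceased; the 1/3 allotted to Fernando's branch passes to Fernando's issue by representation.
The 1/3 is divided into 2 equal shares of 1/6 among Octavio, Teodoro.
Octavio is living and takes 1/6.
Teodoro is living and takes 1/6.

Graciela 1/12; Octavio 1/6; Ramiro 1/12; Soledad 1/3; Teodoro 1/6; Valentina 1/6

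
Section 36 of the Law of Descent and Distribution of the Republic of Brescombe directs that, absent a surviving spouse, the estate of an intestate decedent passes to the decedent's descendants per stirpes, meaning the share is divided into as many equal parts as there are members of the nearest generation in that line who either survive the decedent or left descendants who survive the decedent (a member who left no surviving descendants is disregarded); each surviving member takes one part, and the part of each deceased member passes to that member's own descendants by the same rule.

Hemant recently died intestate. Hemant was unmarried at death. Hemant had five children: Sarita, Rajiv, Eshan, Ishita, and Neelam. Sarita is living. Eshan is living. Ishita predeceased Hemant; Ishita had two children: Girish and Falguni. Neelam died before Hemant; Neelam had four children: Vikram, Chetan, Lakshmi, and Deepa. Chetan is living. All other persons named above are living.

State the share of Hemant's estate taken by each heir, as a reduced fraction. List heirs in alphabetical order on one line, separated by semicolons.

Chetan 1/20; Deepa 1/20; Eshan 1/5; Falguni 1/10; Girish 1/10; Lakshmi 1/20; Rajiv 1/5; Sarita 1/5; Vikram 1/20

There is no surviving spouse, so the entire estate passes to Hemant's descendants per stirpes.
The estate is divided into 5 equal shares of 1/5 among Sarita, Rajiv, Eshan, Ishita, Neelam.
Sarita is living and takes 1/5.
Rajiv is living and takes 1/5.
Eshan is living and takes 1/5.
Ishita predeceased; the 1/5 allotted to Ishita's branch passes to Ishita's issue by representation.
The 1/5 is divided into 2 equal shares of 1/10 among Girish, Falguni.
Girish is living and takes 1/10.
Falguni is living and takes 1/10.
Neelam predeceased; the 1/5 allotted to Neelam's branch passes to Neelam's issue by representation.
The 1/5 is divided into 4 equal shares of 1/20 among Vikram, Chetan, Lakshmi, Deepa.
Vikram is living and takes 1/20.
Chetan is living and takes 1/20.
Lakshmi is living and takes 1/20.
Deepa is living and takes 1/20.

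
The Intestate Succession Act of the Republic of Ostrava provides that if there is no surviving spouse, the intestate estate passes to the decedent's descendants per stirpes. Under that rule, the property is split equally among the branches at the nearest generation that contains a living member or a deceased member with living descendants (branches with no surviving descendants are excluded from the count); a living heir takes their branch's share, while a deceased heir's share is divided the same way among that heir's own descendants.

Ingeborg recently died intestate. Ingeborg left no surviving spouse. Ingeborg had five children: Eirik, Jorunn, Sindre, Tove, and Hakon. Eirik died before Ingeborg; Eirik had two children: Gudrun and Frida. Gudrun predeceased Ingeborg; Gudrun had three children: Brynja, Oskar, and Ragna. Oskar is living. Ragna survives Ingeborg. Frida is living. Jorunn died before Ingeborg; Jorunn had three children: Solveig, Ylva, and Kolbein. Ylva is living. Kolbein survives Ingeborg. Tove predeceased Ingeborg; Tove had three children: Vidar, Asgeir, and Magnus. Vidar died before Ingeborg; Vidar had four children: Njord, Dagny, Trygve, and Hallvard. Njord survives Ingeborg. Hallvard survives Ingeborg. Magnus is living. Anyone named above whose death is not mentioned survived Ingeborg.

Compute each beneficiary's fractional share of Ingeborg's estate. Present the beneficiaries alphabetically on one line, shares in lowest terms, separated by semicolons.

Asgeir 1/15; Brynja 1/30; Dagny 1/60; Frida 1/10; Hakon 1/5; Hallvard 1/60; Kolbein 1/15; Magnus 1/15; Njord 1/60; Oskar 1/30; Ragna 1/30; Sindre 1/5; Solveig 1/15; Trygve 1/60; Ylva 1/15

There is no surviving spouse, so the entire estate passes to Ingeborg's descendants per stirpes.
The estate is divided into 5 equal shares of 1/5 among Eirik, Jorunn, Sindre, Tove, Hakon.
Eirik predeceased; the 1/5 allotted to Eirik's branch passes to Eirik's issue by representation.
The 1/5 is divided into 2 equal shares of 1/10 among Gudrun, Frida.
Gudrun predeceased; the 1/10 allotted to Gudrun's branch passes to Gudrun's issue by representation.
The 1/10 is divided into 3 equal shares of 1/30 among Brynja, Oskar, Ragna.
Brynja is living and takes 1/30.
Oskar is living and takes 1/30.
Ragna is living and takes 1/30.
Frida is living and takes 1/10.
Jorunn predeceased; the 1/5 allotted to Jorunn's branch passes to Jorunn's issue by representation.
The 1/5 is divided into 3 equal shares of 1/15 among Solveig, Ylva, Kolbein.
Solveig is living and takes 1/15.
Ylva is living and takes 1/15.
Kolbein is living and takes 1/15.
Sindre is living and takes 1/5.
Tove predeceased; the 1/5 allotted to Tove's branch passes to Tove's issue by representation.
The 1/5 is divided into 3 equal shares of 1/15 among Vidar, Asgeir, Magnus.
Vidar predeceased; the 1/15 allotted to Vidar's branch passes to Vidar's issue by representation.
The 1/15 is divided into 4 equal shares of 1/60 among Njord, Dagny, Trygve, Hallvard.
Njord is living and takes 1/60.
Dagny is living and takes 1/60.
Trygve is living and takes 1/60.
Hallvard is living and takes 1/60.
Asgeir is living and takes 1/15.
Magnus is living and takes 1/15.
Hakon is living and takes 1/5.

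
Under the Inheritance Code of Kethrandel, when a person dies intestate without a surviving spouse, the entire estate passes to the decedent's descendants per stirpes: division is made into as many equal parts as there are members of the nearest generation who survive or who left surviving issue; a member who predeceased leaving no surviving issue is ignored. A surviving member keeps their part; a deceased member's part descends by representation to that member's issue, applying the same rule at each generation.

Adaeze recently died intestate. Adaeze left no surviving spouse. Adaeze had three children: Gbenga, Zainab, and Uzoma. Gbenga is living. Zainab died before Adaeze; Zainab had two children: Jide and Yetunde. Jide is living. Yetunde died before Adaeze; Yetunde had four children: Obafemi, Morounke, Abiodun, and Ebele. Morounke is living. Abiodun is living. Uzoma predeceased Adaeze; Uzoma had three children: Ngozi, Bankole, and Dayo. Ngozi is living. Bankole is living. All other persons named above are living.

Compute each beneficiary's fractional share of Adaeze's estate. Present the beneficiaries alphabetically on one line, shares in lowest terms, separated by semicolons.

Abiodun 1/24; Bankole 1/9; Dayo 1/9; Ebele 1/24; Gbenga 1/3; Jide 1/6; Morounke 1/24; Ngozi 1/9; Obafemi 1/24

There is no surviving spouse, so the entire estate passes to Adaeze's descendants per stirpes.
The estate is divided into 3 equal shares of 1/3 among Gbenga, Zainab, Uzoma.
Gbenga is living and takes 1/3.
Zainab predeceased; the 1/3 allotted to Zainab's branch passes to Zainab's issue by representation.
The 1/3 is divided into 2 equal shares of 1/6 among Jide, Yetunde.
Jide is living and takes 1/6.
Yetunde predeceased; the 1/6 allotted to Yetunde's branch passes to Yetunde's issue by representation.
The 1/6 is divided into 4 equal shares of 1/24 among Obafemi, Morounke, Abiodun, Ebele.
Obafemi is living and takes 1/24.
Morounke is living and takes 1/24.
Abiodun is living and takes 1/24.
Ebele is living and takes 1/24.
Uzoma predeceased; the 1/3 allotted to Uzoma's branch passes to Uzoma's issue by representation.
The 1/3 is divided into 3 equal shares of 1/9 among Ngozi, Bankole, Dayo.
Ngozi is living and takes 1/9.
Bankole is living and takes 1/9.
Dayo is living and takes 1/9.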